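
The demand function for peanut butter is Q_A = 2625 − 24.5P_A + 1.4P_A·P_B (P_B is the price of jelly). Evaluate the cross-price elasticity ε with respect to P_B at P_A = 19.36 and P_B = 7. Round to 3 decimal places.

At P_A = 19.36 and P_B = 7: Q_A = 2340.408.
∂Q_A/∂P_B = 1.4P_A = 1.4(19.36) = 27.1040.
ε = (∂Q_A/∂P_B)(P_B/Q_A) = 27.1040 × (7/2340.408) ≈ 0.081.

0.081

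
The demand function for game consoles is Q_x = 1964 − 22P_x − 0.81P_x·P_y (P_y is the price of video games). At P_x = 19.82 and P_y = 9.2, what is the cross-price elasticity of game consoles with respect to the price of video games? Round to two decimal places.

-0.11

At P_x = 19.82 and P_y = 9.2: Q_x = 1380.261.
∂Q_x/∂P_y = -0.81P_x = -0.81(19.82) = -16.0542.
ε = (∂Q_x/∂P_y)(P_y/Q_x) = -16.0542 × (9.2/1380.261) ≈ -0.11.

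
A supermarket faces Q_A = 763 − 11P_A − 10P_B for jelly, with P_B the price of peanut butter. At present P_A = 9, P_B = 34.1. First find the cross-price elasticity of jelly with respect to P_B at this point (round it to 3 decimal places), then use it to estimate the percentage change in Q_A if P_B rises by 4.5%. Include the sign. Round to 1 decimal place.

At P_A = 9, P_B = 34.1: Q_A = 323.
∂Q_A/∂P_B = -10.
ε = (∂Q_A/∂P_B)(P_B/Q_A) = -10.0000 × 34.1/323 ≈ -1.056.
%ΔQ_A ≈ ε × %ΔP_B = -1.056 × (4.5%) = -4.8%.

-4.8%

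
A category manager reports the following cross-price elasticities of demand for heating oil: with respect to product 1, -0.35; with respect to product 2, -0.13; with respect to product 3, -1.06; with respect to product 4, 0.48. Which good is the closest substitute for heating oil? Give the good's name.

Substitutes have ε > 0. Among the positive values, 0.48 (product 4) is largest.

product 4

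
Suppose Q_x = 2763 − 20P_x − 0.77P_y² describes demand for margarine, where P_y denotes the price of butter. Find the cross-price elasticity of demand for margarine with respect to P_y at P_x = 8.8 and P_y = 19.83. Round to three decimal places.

At P_x = 8.8 and P_y = 19.83: Q_x = 2284.214.
∂Q_x/∂P_y = -1.54P_y = -1.54(19.83) = -30.5382.
ε = (∂Q_x/∂P_y)(P_y/Q_x) = -30.5382 × (19.83/2284.214) ≈ -0.265.
ε < 0: complements.

-0.265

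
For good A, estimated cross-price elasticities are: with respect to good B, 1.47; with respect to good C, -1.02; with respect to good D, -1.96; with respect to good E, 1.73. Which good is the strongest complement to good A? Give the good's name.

Complements have ε < 0. The most negative value is -1.96 (good D).

good D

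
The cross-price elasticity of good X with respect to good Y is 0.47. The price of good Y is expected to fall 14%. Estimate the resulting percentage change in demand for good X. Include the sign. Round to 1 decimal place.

%ΔQ ≈ ε × %ΔP of good Y = 0.47 × (-14%) = -6.6%.

-6.6%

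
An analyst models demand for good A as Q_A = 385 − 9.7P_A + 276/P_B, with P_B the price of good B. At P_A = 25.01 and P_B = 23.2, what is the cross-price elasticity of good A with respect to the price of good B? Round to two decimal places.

At P_A = 25.01 and P_B = 23.2: Q_A = 154.300.
∂Q_A/∂P_B = −276/P_B² = -0.5128.
ε = (∂Q_A/∂P_B)(P_B/Q_A) = -0.5128 × (23.2/154.300) ≈ -0.08.
ε < 0: complements.

-0.08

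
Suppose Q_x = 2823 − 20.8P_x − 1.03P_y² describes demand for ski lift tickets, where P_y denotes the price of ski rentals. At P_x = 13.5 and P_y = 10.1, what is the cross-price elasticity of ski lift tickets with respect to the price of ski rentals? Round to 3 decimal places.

-0.086

At P_x = 13.5 and P_y = 10.1: Q_x = 2437.130.
∂Q_x/∂P_y = -2.06P_y = -2.06(10.1) = -20.8060.
ε = (∂Q_x/∂P_y)(P_y/Q_x) = -20.8060 × (10.1/2437.130) ≈ -0.086.
ε < 0: complements.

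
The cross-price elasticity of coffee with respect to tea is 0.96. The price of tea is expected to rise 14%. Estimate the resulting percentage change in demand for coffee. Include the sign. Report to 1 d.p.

13.4%

%ΔQ ≈ ε × %ΔP of tea = 0.96 × (14%) = 13.4%.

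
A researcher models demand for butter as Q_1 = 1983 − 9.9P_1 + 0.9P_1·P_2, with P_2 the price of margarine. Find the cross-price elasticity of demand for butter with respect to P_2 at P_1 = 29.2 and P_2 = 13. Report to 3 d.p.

0.168

At P_1 = 29.2 and P_2 = 13: Q_1 = 2035.56.
∂Q_1/∂P_2 = 0.9P_1 = 0.9(29.2) = 26.2800.
ε = (∂Q_1/∂P_2)(P_2/Q_1) = 26.2800 × (13/2035.56) ≈ 0.168.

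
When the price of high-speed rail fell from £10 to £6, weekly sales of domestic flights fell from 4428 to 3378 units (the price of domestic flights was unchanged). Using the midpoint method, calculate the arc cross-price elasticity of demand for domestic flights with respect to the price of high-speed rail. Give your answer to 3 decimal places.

0.538

ΔQ_A = 3378 − 4428 = -1050; ΔP_B = 6 − 10 = -4.
Midpoints: Q̄_A = 3903.0, P̄_B = 8.00.
ε = (ΔQ_A/Q̄_A)/(ΔP_B/P̄_B) = (-1050/3903.0)/(-4/8.00) ≈ 0.538.
ε > 0: domestic flights and high-speed rail are substitutes.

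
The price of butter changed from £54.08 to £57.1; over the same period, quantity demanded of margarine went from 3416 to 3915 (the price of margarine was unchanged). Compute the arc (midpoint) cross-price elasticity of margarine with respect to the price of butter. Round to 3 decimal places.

ΔQ_A = 3915 − 3416 = 499; ΔP_B = 57.1 − 54.08 = 3.02.
Midpoints: Q̄_A = 3665.5, P̄_B = 55.59.
ε = (ΔQ_A/Q̄_A)/(ΔP_B/P̄_B) = (499/3665.5)/(3.02/55.59) ≈ 2.506.
ε > 0: margarine and butter are substitutes.

2.506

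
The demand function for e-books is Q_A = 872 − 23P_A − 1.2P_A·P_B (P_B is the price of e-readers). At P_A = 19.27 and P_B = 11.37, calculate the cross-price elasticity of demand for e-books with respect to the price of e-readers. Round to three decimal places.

At P_A = 19.27 and P_B = 11.37: Q_A = 165.870.
∂Q_A/∂P_B = -1.2P_A = -1.2(19.27) = -23.1240.
ε = (∂Q_A/∂P_B)(P_B/Q_A) = -23.1240 × (11.37/165.870) ≈ -1.585.
ε < 0: complements.

-1.585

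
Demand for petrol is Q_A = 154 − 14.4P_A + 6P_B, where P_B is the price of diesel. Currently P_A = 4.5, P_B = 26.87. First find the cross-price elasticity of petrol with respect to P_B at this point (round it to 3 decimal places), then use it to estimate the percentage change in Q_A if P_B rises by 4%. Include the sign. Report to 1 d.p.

At P_A = 4.5, P_B = 26.87: Q_A = 250.42.
∂Q_A/∂P_B = 6.
ε = (∂Q_A/∂P_B)(P_B/Q_A) = 6.0000 × 26.87/250.42 ≈ 0.644.
%ΔQ_A ≈ ε × %ΔP_B = 0.644 × (4%) = 2.6%.

2.6%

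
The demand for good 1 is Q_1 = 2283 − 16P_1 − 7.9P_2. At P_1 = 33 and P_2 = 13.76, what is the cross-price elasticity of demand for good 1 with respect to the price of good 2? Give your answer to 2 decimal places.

-0.07

At P_1 = 33 and P_2 = 13.76: Q_1 = 1646.296.
∂Q_1/∂P_2 = -7.9.
ε = (∂Q_1/∂P_2)(P_2/Q_1) = -7.9 × (13.76/1646.296) ≈ -0.07.
Since ε < 0, good 1 and good 2 are complements.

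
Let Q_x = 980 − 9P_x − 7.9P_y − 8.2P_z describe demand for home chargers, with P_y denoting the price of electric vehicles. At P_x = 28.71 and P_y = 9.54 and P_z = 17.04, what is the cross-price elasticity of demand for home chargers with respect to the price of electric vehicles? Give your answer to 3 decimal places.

-0.149

At P_x = 28.71 and P_y = 9.54 and P_z = 17.04: Q_x = 506.516.
∂Q_x/∂P_y = -7.9.
ε = (∂Q_x/∂P_y)(P_y/Q_x) = -7.9 × (9.54/506.516) ≈ -0.149.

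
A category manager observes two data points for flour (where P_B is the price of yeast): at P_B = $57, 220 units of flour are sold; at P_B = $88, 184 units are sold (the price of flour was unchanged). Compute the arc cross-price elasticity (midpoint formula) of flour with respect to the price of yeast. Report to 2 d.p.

-0.42

ΔQ_A = 184 − 220 = -36; ΔP_B = 88 − 57 = 31.
Midpoints: Q̄_A = 202.0, P̄_B = 72.50.
ε = (ΔQ_A/Q̄_A)/(ΔP_B/P̄_B) = (-36/202.0)/(31/72.50) ≈ -0.42.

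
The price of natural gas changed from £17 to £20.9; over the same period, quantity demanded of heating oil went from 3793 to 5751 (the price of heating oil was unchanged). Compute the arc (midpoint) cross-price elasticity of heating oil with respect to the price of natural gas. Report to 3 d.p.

1.994

ΔQ_A = 5751 − 3793 = 1958; ΔP_B = 20.9 − 17 = 3.9.
Midpoints: Q̄_A = 4772.0, P̄_B = 18.95.
ε = (ΔQ_A/Q̄_A)/(ΔP_B/P̄_B) = (1958/4772.0)/(3.9/18.95) ≈ 1.994.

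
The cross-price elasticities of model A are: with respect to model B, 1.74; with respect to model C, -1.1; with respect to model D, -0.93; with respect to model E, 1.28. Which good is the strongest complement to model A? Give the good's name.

Complements have ε < 0. The most negative value is -1.1 (model C).

model C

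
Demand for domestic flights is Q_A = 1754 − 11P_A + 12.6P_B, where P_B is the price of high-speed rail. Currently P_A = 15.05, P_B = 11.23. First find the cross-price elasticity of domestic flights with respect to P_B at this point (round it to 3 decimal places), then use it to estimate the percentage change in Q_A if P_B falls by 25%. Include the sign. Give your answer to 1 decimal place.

At P_A = 15.05, P_B = 11.23: Q_A = 1729.948.
∂Q_A/∂P_B = 12.6.
ε = (∂Q_A/∂P_B)(P_B/Q_A) = 12.6000 × 11.23/1729.948 ≈ 0.082.
%ΔQ_A ≈ ε × %ΔP_B = 0.082 × (-25%) = -2.1%.

-2.1%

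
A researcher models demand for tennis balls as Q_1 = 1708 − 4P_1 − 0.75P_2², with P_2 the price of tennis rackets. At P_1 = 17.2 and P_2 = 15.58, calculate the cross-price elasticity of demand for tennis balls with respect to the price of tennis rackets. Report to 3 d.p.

-0.250

At P_1 = 17.2 and P_2 = 15.58: Q_1 = 1457.148.
∂Q_1/∂P_2 = -1.5P_2 = -1.5(15.58) = -23.3700.
ε = (∂Q_1/∂P_2)(P_2/Q_1) = -23.3700 × (15.58/1457.148) ≈ -0.250.
ε < 0: complements.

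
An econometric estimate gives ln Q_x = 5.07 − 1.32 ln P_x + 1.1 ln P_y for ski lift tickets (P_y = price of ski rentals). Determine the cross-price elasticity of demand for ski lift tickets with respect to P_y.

In a log-linear (constant-elasticity) demand function, the coefficient on ln P_y is the cross-price elasticity.
ε = 1.10. Positive, so ski lift tickets and ski rentals are substitutes.

1.10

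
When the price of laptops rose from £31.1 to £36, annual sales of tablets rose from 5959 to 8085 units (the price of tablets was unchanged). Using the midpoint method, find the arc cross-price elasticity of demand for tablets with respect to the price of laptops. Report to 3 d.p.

ΔQ_A = 8085 − 5959 = 2126; ΔP_B = 36 − 31.1 = 4.9.
Midpoints: Q̄_A = 7022.0, P̄_B = 33.55.
ε = (ΔQ_A/Q̄_A)/(ΔP_B/P̄_B) = (2126/7022.0)/(4.9/33.55) ≈ 2.073.

2.073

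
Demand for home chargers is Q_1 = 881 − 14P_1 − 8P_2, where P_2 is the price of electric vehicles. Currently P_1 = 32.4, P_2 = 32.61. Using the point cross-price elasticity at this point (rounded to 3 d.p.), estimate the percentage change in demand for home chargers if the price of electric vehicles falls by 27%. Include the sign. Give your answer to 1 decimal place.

42.3%

At P_1 = 32.4, P_2 = 32.61: Q_1 = 166.52.
∂Q_1/∂P_2 = -8.
ε = (∂Q_1/∂P_2)(P_2/Q_1) = -8.0000 × 32.61/166.52 ≈ -1.567.
%ΔQ_1 ≈ ε × %ΔP_2 = -1.567 × (-27%) = 42.3%.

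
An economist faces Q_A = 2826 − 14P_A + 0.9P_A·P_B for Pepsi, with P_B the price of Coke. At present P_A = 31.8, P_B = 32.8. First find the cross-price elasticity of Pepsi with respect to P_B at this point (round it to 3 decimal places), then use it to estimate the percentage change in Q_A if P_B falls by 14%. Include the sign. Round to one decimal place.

-4.0%

At P_A = 31.8, P_B = 32.8: Q_A = 3319.536.
∂Q_A/∂P_B = 0.9P_A = 28.6200.
ε = (∂Q_A/∂P_B)(P_B/Q_A) = 28.6200 × 32.8/3319.536 ≈ 0.283.
%ΔQ_A ≈ ε × %ΔP_B = 0.283 × (-14%) = -4.0%.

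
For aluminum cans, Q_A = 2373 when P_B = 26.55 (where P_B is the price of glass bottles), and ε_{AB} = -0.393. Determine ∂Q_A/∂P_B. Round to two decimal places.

-35.13

ε = (∂Q_A/∂P_B)·(P_B/Q_A) ⇒ ∂Q_A/∂P_B = ε·Q_A/P_B = -0.393 × 2373/26.55 ≈ -35.13.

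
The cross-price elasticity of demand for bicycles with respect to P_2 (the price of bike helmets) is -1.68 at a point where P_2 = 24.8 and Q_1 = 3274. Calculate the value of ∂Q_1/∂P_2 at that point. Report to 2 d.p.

ε = (∂Q_1/∂P_2)·(P_2/Q_1) ⇒ ∂Q_1/∂P_2 = ε·Q_1/P_2 = -1.68 × 3274/24.8 ≈ -221.79.

-221.79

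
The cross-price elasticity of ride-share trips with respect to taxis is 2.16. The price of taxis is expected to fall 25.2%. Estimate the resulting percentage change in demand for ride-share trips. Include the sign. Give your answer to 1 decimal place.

%ΔQ ≈ ε × %ΔP of taxis = 2.16 × (-25.2%) = -54.4%.
Demand for ride-share trips falls by about 54.4%.

-54.4%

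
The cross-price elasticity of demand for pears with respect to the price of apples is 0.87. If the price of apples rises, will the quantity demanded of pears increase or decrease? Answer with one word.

increase

ε > 0 and the price of apples rises, so the quantity of pears moves in the same direction: it increases.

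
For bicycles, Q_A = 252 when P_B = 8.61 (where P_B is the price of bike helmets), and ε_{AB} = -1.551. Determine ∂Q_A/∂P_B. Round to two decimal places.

ε = (∂Q_A/∂P_B)·(P_B/Q_A) ⇒ ∂Q_A/∂P_B = ε·Q_A/P_B = -1.551 × 252/8.61 ≈ -45.40.

-45.40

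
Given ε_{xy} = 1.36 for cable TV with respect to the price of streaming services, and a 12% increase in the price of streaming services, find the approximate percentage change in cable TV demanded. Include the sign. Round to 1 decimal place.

16.3%

%ΔQ ≈ ε × %ΔP of streaming services = 1.36 × (12%) = 16.3%.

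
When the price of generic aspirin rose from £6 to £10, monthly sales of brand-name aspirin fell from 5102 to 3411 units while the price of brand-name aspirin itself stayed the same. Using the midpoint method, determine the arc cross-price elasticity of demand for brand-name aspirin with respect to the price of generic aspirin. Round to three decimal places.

ΔQ_A = 3411 − 5102 = -1691; ΔP_B = 10 − 6 = 4.
Midpoints: Q̄_A = 4256.5, P̄_B = 8.00.
ε = (ΔQ_A/Q̄_A)/(ΔP_B/P̄_B) = (-1691/4256.5)/(4/8.00) ≈ -0.795.

-0.795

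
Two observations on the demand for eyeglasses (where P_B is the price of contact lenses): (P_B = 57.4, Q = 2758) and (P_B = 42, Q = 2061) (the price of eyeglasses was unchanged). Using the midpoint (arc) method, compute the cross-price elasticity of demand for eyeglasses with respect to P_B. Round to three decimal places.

0.934

ΔQ_A = 2061 − 2758 = -697; ΔP_B = 42 − 57.4 = -15.4.
Midpoints: Q̄_A = 2409.5, P̄_B = 49.70.
ε = (ΔQ_A/Q̄_A)/(ΔP_B/P̄_B) = (-697/2409.5)/(-15.4/49.70) ≈ 0.934.
ε > 0: eyeglasses and contact lenses are substitutes.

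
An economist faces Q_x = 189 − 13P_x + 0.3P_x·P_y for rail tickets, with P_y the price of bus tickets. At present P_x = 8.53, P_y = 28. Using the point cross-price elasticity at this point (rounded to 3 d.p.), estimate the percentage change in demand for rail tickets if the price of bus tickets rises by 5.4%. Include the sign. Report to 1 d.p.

2.6%

At P_x = 8.53, P_y = 28: Q_x = 149.762.
∂Q_x/∂P_y = 0.3P_x = 2.5590.
ε = (∂Q_x/∂P_y)(P_y/Q_x) = 2.5590 × 28/149.762 ≈ 0.478.
%ΔQ_x ≈ ε × %ΔP_y = 0.478 × (5.4%) = 2.6%.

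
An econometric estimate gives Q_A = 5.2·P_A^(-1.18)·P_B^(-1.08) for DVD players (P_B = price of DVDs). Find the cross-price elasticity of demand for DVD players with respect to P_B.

In a log-linear (constant-elasticity) demand function, the coefficient on the exponent of P_B is the cross-price elasticity.
ε = -1.08. Negative, so DVD players and DVDs are complements.

-1.08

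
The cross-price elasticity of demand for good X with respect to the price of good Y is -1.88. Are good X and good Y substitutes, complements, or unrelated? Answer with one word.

ε = -1.88 < 0, so a higher price of good Y lowers demand for good X: complements.

complements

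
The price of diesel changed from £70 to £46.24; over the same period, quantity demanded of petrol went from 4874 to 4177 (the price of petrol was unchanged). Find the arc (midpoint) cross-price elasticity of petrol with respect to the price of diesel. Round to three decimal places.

ΔQ_A = 4177 − 4874 = -697; ΔP_B = 46.24 − 70 = -23.76.
Midpoints: Q̄_A = 4525.5, P̄_B = 58.12.
ε = (ΔQ_A/Q̄_A)/(ΔP_B/P̄_B) = (-697/4525.5)/(-23.76/58.12) ≈ 0.377.
ε > 0: petrol and diesel are substitutes.

0.377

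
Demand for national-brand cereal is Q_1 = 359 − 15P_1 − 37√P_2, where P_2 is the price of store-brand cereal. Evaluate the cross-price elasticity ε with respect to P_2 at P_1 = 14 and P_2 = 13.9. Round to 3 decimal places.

At P_1 = 14 and P_2 = 13.9: Q_1 = 11.054.
∂Q_1/∂P_2 = -37/(2√P_2) = -37/(2√13.9) = -4.9621.
ε = (∂Q_1/∂P_2)(P_2/Q_1) = -4.9621 × (13.9/11.054) ≈ -6.240.
ε < 0: complements.

-6.240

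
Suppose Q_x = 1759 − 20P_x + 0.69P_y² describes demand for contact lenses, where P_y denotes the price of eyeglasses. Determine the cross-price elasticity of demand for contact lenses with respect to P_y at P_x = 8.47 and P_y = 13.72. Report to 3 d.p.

At P_x = 8.47 and P_y = 13.72: Q_x = 1719.484.
∂Q_x/∂P_y = 1.38P_y = 1.38(13.72) = 18.9336.
ε = (∂Q_x/∂P_y)(P_y/Q_x) = 18.9336 × (13.72/1719.484) ≈ 0.151.
ε > 0: substitutes.

0.151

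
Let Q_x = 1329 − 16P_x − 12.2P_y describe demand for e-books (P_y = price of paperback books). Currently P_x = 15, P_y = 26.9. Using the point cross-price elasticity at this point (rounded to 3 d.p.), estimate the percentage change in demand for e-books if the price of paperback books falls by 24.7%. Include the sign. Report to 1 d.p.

10.6%

At P_x = 15, P_y = 26.9: Q_x = 760.82.
∂Q_x/∂P_y = -12.2.
ε = (∂Q_x/∂P_y)(P_y/Q_x) = -12.2000 × 26.9/760.82 ≈ -0.431.
%ΔQ_x ≈ ε × %ΔP_y = -0.431 × (-24.7%) = 10.6%.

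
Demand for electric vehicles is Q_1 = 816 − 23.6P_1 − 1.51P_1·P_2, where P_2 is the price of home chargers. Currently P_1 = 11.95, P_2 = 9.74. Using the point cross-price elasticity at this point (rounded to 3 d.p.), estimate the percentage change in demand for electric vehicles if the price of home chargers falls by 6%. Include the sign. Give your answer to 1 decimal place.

At P_1 = 11.95, P_2 = 9.74: Q_1 = 358.227.
∂Q_1/∂P_2 = -1.51P_1 = -18.0445.
ε = (∂Q_1/∂P_2)(P_2/Q_1) = -18.0445 × 9.74/358.227 ≈ -0.491.
%ΔQ_1 ≈ ε × %ΔP_2 = -0.491 × (-6%) = 2.9%.

2.9%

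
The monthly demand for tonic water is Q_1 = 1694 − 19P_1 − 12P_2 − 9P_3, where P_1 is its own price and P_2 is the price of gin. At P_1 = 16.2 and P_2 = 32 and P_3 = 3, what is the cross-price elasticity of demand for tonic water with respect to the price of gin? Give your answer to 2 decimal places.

At P_1 = 16.2 and P_2 = 32 and P_3 = 3: Q_1 = 975.2.
∂Q_1/∂P_2 = -12.
ε = (∂Q_1/∂P_2)(P_2/Q_1) = -12 × (32/975.2) ≈ -0.39.
Since ε < 0, tonic water and gin are complements.

-0.39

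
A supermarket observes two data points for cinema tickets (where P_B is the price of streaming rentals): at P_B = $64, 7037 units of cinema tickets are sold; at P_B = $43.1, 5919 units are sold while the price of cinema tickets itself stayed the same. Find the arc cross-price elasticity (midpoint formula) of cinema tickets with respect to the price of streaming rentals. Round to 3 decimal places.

ΔQ_A = 5919 − 7037 = -1118; ΔP_B = 43.1 − 64 = -20.9.
Midpoints: Q̄_A = 6478.0, P̄_B = 53.55.
ε = (ΔQ_A/Q̄_A)/(ΔP_B/P̄_B) = (-1118/6478.0)/(-20.9/53.55) ≈ 0.442.
ε > 0: cinema tickets and streaming rentals are substitutes.

0.442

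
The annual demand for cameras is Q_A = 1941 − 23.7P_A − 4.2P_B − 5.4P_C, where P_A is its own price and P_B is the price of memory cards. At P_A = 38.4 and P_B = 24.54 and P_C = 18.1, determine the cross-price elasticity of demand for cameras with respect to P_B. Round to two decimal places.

-0.12

At P_A = 38.4 and P_B = 24.54 and P_C = 18.1: Q_A = 830.112.
∂Q_A/∂P_B = -4.2.
ε = (∂Q_A/∂P_B)(P_B/Q_A) = -4.2 × (24.54/830.112) ≈ -0.12.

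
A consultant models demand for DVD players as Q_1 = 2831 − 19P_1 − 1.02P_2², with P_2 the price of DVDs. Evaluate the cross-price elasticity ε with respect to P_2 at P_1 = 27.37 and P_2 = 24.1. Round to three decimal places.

At P_1 = 27.37 and P_2 = 24.1: Q_1 = 1718.544.
∂Q_1/∂P_2 = -2.04P_2 = -2.04(24.1) = -49.1640.
ε = (∂Q_1/∂P_2)(P_2/Q_1) = -49.1640 × (24.1/1718.544) ≈ -0.689.

-0.689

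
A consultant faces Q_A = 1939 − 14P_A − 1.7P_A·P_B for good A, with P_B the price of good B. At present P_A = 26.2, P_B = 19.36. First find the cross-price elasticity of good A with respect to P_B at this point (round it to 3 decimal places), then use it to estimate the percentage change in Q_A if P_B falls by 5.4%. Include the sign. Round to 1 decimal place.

At P_A = 26.2, P_B = 19.36: Q_A = 709.906.
∂Q_A/∂P_B = -1.7P_A = -44.5400.
ε = (∂Q_A/∂P_B)(P_B/Q_A) = -44.5400 × 19.36/709.906 ≈ -1.215.
%ΔQ_A ≈ ε × %ΔP_B = -1.215 × (-5.4%) = 6.6%.

6.6%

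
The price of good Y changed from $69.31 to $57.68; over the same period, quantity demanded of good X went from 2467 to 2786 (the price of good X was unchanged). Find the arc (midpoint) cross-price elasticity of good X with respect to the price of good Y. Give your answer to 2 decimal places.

-0.66

ΔQ_X = 2786 − 2467 = 319; ΔP_Y = 57.68 − 69.31 = -11.63.
Midpoints: Q̄_X = 2626.5, P̄_Y = 63.50.
ε = (ΔQ_X/Q̄_X)/(ΔP_Y/P̄_Y) = (319/2626.5)/(-11.63/63.50) ≈ -0.66.
ε < 0: good X and good Y are complements.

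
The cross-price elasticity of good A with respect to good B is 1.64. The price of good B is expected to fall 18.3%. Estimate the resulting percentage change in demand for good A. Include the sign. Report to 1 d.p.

-30.0%

%ΔQ ≈ ε × %ΔP of good B = 1.64 × (-18.3%) = -30.0%.
Demand for good A falls by about 30.0%.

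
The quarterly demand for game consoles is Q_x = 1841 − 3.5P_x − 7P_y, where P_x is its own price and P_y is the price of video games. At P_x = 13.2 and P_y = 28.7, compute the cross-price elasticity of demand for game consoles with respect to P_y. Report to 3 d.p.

At P_x = 13.2 and P_y = 28.7: Q_x = 1593.9.
∂Q_x/∂P_y = -7.
ε = (∂Q_x/∂P_y)(P_y/Q_x) = -7 × (28.7/1593.9) ≈ -0.126.
Since ε < 0, game consoles and video games are complements.

-0.126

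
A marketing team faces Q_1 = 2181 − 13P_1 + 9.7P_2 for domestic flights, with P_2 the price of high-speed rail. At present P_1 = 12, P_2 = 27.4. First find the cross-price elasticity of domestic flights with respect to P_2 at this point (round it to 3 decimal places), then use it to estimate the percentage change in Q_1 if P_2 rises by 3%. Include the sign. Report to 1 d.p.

0.3%

At P_1 = 12, P_2 = 27.4: Q_1 = 2290.78.
∂Q_1/∂P_2 = 9.7.
ε = (∂Q_1/∂P_2)(P_2/Q_1) = 9.7000 × 27.4/2290.78 ≈ 0.116.
%ΔQ_1 ≈ ε × %ΔP_2 = 0.116 × (3%) = 0.3%.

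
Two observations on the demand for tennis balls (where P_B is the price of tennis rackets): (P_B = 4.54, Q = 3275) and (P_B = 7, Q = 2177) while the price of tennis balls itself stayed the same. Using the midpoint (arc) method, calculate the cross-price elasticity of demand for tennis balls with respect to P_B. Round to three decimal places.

-0.945

ΔQ_A = 2177 − 3275 = -1098; ΔP_B = 7 − 4.54 = 2.46.
Midpoints: Q̄_A = 2726.0, P̄_B = 5.77.
ε = (ΔQ_A/Q̄_A)/(ΔP_B/P̄_B) = (-1098/2726.0)/(2.46/5.77) ≈ -0.945.
ε < 0: tennis balls and tennis rackets are complements.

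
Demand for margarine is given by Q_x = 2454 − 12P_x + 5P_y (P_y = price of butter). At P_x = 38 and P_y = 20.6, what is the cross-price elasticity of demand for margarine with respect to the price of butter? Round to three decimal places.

At P_x = 38 and P_y = 20.6: Q_x = 2101.
∂Q_x/∂P_y = 5.
ε = (∂Q_x/∂P_y)(P_y/Q_x) = 5 × (20.6/2101) ≈ 0.049.
Since ε > 0, margarine and butter are substitutes.

0.049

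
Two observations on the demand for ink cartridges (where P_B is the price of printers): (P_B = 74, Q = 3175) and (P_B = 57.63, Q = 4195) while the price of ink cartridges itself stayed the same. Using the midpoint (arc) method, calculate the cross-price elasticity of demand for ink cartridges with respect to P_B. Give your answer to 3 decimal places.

-1.113

ΔQ_A = 4195 − 3175 = 1020; ΔP_B = 57.63 − 74 = -16.37.
Midpoints: Q̄_A = 3685.0, P̄_B = 65.81.
ε = (ΔQ_A/Q̄_A)/(ΔP_B/P̄_B) = (1020/3685.0)/(-16.37/65.81) ≈ -1.113.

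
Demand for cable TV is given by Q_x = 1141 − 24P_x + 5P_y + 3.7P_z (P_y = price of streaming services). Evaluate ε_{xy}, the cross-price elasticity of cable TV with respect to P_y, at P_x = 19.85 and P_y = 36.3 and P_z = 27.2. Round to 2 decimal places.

0.19

At P_x = 19.85 and P_y = 36.3 and P_z = 27.2: Q_x = 946.74.
∂Q_x/∂P_y = 5.
ε = (∂Q_x/∂P_y)(P_y/Q_x) = 5 × (36.3/946.74) ≈ 0.19.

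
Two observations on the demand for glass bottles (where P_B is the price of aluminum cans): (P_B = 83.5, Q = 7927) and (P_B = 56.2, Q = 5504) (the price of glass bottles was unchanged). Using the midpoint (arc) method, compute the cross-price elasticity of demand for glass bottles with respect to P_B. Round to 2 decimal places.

0.92

ΔQ_A = 5504 − 7927 = -2423; ΔP_B = 56.2 − 83.5 = -27.3.
Midpoints: Q̄_A = 6715.5, P̄_B = 69.85.
ε = (ΔQ_A/Q̄_A)/(ΔP_B/P̄_B) = (-2423/6715.5)/(-27.3/69.85) ≈ 0.92.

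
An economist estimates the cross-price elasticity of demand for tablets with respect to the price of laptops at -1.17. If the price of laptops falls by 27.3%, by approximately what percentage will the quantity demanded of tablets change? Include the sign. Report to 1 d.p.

31.9%

%ΔQ ≈ ε × %ΔP of laptops = -1.17 × (-27.3%) = 31.9%.
Demand for tablets rises by about 31.9%.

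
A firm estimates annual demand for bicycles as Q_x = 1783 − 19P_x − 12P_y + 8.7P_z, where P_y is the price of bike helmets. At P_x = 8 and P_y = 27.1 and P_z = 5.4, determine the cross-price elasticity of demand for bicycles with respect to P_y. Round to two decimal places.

At P_x = 8 and P_y = 27.1 and P_z = 5.4: Q_x = 1352.78.
∂Q_x/∂P_y = -12.
ε = (∂Q_x/∂P_y)(P_y/Q_x) = -12 × (27.1/1352.78) ≈ -0.24.

-0.24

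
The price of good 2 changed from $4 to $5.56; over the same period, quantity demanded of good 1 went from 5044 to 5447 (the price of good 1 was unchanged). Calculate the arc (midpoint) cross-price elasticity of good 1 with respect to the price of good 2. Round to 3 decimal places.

0.235

ΔQ_1 = 5447 − 5044 = 403; ΔP_2 = 5.56 − 4 = 1.56.
Midpoints: Q̄_1 = 5245.5, P̄_2 = 4.78.
ε = (ΔQ_1/Q̄_1)/(ΔP_2/P̄_2) = (403/5245.5)/(1.56/4.78) ≈ 0.235.
ε > 0: good 1 and good 2 are substitutes.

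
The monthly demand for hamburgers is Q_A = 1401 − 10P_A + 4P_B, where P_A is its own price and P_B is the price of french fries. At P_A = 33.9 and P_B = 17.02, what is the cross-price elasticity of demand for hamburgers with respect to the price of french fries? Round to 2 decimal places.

0.06

At P_A = 33.9 and P_B = 17.02: Q_A = 1130.08.
∂Q_A/∂P_B = 4.
ε = (∂Q_A/∂P_B)(P_B/Q_A) = 4 × (17.02/1130.08) ≈ 0.06.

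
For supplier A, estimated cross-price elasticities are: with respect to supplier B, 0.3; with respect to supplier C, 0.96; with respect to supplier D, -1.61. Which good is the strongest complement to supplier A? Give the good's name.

supplier D

Complements have ε < 0. The most negative value is -1.61 (supplier D).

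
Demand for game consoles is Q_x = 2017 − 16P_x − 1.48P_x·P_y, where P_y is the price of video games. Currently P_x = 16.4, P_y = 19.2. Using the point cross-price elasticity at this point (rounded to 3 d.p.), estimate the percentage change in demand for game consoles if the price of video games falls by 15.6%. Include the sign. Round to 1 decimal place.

5.6%

At P_x = 16.4, P_y = 19.2: Q_x = 1288.578.
∂Q_x/∂P_y = -1.48P_x = -24.2720.
ε = (∂Q_x/∂P_y)(P_y/Q_x) = -24.2720 × 19.2/1288.578 ≈ -0.362.
%ΔQ_x ≈ ε × %ΔP_y = -0.362 × (-15.6%) = 5.6%.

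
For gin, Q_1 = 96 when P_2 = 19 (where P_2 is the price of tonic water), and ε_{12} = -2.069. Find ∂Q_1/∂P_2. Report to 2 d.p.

ε = (∂Q_1/∂P_2)·(P_2/Q_1) ⇒ ∂Q_1/∂P_2 = ε·Q_1/P_2 = -2.069 × 96/19 ≈ -10.45.

-10.45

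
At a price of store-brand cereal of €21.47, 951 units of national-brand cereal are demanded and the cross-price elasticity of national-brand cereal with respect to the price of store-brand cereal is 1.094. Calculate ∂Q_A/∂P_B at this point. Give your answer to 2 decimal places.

ε = (∂Q_A/∂P_B)·(P_B/Q_A) ⇒ ∂Q_A/∂P_B = ε·Q_A/P_B = 1.094 × 951/21.47 ≈ 48.46.

48.46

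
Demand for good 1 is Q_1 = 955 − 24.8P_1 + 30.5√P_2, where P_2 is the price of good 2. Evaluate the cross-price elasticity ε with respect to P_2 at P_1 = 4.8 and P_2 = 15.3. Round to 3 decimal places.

0.062

At P_1 = 4.8 and P_2 = 15.3: Q_1 = 955.261.
∂Q_1/∂P_2 = 30.5/(2√P_2) = 30.5/(2√15.3) = 3.8987.
ε = (∂Q_1/∂P_2)(P_2/Q_1) = 3.8987 × (15.3/955.261) ≈ 0.062.
ε > 0: substitutes.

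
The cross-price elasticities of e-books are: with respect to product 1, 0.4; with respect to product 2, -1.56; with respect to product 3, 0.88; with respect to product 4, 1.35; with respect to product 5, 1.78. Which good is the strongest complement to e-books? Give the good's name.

Complements have ε < 0. The most negative value is -1.56 (product 2).

product 2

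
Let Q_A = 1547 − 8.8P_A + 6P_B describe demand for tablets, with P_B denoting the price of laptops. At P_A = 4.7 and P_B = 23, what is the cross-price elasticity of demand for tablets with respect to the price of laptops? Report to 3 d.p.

At P_A = 4.7 and P_B = 23: Q_A = 1643.64.
∂Q_A/∂P_B = 6.
ε = (∂Q_A/∂P_B)(P_B/Q_A) = 6 × (23/1643.64) ≈ 0.084.

0.084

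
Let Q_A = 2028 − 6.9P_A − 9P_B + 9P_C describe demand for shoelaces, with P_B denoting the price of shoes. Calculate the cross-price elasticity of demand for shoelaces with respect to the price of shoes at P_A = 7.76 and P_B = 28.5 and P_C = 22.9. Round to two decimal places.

-0.13

At P_A = 7.76 and P_B = 28.5 and P_C = 22.9: Q_A = 1924.056.
∂Q_A/∂P_B = -9.
ε = (∂Q_A/∂P_B)(P_B/Q_A) = -9 × (28.5/1924.056) ≈ -0.13.
Since ε < 0, shoelaces and shoes are complements.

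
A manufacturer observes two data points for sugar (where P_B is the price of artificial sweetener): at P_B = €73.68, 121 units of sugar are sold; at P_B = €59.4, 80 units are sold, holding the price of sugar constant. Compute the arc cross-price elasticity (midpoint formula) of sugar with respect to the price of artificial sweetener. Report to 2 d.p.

1.90

ΔQ_A = 80 − 121 = -41; ΔP_B = 59.4 − 73.68 = -14.28.
Midpoints: Q̄_A = 100.5, P̄_B = 66.54.
ε = (ΔQ_A/Q̄_A)/(ΔP_B/P̄_B) = (-41/100.5)/(-14.28/66.54) ≈ 1.90.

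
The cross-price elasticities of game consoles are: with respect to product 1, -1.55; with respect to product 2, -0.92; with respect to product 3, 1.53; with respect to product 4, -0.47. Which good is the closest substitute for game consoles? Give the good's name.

product 3

Substitutes have ε > 0. Among the positive values, 1.53 (product 3) is largest.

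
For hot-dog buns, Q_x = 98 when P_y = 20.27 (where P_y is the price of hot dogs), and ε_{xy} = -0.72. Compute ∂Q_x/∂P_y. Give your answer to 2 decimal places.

ε = (∂Q_x/∂P_y)·(P_y/Q_x) ⇒ ∂Q_x/∂P_y = ε·Q_x/P_y = -0.72 × 98/20.27 ≈ -3.48.

-3.48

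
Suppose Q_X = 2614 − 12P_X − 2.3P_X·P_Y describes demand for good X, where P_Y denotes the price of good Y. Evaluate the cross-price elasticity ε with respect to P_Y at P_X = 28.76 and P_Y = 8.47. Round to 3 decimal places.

-0.328

At P_X = 28.76 and P_Y = 8.47: Q_X = 1708.606.
∂Q_X/∂P_Y = -2.3P_X = -2.3(28.76) = -66.1480.
ε = (∂Q_X/∂P_Y)(P_Y/Q_X) = -66.1480 × (8.47/1708.606) ≈ -0.328.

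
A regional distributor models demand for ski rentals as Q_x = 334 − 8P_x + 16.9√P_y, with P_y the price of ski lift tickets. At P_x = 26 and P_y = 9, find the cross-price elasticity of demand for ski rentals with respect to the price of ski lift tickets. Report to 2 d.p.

At P_x = 26 and P_y = 9: Q_x = 176.7.
∂Q_x/∂P_y = 16.9/(2√P_y) = 16.9/(2√9) = 2.8167.
ε = (∂Q_x/∂P_y)(P_y/Q_x) = 2.8167 × (9/176.7) ≈ 0.14.
ε > 0: substitutes.

0.14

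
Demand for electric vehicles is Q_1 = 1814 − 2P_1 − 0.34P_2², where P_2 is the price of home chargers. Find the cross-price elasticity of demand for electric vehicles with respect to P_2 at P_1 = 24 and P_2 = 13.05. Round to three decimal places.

At P_1 = 24 and P_2 = 13.05: Q_1 = 1708.097.
∂Q_1/∂P_2 = -0.68P_2 = -0.68(13.05) = -8.8740.
ε = (∂Q_1/∂P_2)(P_2/Q_1) = -8.8740 × (13.05/1708.097) ≈ -0.068.
ε < 0: complements.

-0.068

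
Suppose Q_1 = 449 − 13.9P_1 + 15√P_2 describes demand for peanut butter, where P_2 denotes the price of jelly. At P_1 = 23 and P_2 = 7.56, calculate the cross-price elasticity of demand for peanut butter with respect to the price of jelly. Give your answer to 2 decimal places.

At P_1 = 23 and P_2 = 7.56: Q_1 = 170.543.
∂Q_1/∂P_2 = 15/(2√P_2) = 15/(2√7.56) = 2.7277.
ε = (∂Q_1/∂P_2)(P_2/Q_1) = 2.7277 × (7.56/170.543) ≈ 0.12.

0.12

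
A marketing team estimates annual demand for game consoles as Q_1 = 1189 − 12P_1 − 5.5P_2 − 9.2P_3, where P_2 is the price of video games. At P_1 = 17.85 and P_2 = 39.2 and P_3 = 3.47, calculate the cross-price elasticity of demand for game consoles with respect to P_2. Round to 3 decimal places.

At P_1 = 17.85 and P_2 = 39.2 and P_3 = 3.47: Q_1 = 727.276.
∂Q_1/∂P_2 = -5.5.
ε = (∂Q_1/∂P_2)(P_2/Q_1) = -5.5 × (39.2/727.276) ≈ -0.296.

-0.296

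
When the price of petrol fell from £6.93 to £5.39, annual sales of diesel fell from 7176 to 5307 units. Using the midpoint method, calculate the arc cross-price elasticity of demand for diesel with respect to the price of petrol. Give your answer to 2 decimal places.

ΔQ_A = 5307 − 7176 = -1869; ΔP_B = 5.39 − 6.93 = -1.54.
Midpoints: Q̄_A = 6241.5, P̄_B = 6.16.
ε = (ΔQ_A/Q̄_A)/(ΔP_B/P̄_B) = (-1869/6241.5)/(-1.54/6.16) ≈ 1.20.

1.20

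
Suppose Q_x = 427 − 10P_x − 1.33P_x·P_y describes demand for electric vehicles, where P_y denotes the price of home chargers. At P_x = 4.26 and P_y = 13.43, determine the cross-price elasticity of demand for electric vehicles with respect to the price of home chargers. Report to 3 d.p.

-0.247

At P_x = 4.26 and P_y = 13.43: Q_x = 308.308.
∂Q_x/∂P_y = -1.33P_x = -1.33(4.26) = -5.6658.
ε = (∂Q_x/∂P_y)(P_y/Q_x) = -5.6658 × (13.43/308.308) ≈ -0.247.
ε < 0: complements.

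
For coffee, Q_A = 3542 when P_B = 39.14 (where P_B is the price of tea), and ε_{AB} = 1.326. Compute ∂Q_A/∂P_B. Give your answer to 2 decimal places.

ε = (∂Q_A/∂P_B)·(P_B/Q_A) ⇒ ∂Q_A/∂P_B = ε·Q_A/P_B = 1.326 × 3542/39.14 ≈ 120.00.

120.00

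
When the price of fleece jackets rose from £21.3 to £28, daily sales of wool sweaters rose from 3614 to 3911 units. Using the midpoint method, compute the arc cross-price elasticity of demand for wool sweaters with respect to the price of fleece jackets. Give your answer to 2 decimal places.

ΔQ_A = 3911 − 3614 = 297; ΔP_B = 28 − 21.3 = 6.7.
Midpoints: Q̄_A = 3762.5, P̄_B = 24.65.
ε = (ΔQ_A/Q̄_A)/(ΔP_B/P̄_B) = (297/3762.5)/(6.7/24.65) ≈ 0.29.

0.29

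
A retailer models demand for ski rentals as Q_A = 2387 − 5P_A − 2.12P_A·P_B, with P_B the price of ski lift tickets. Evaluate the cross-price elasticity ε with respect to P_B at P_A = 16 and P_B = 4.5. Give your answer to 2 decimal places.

At P_A = 16 and P_B = 4.5: Q_A = 2154.36.
∂Q_A/∂P_B = -2.12P_A = -2.12(16) = -33.9200.
ε = (∂Q_A/∂P_B)(P_B/Q_A) = -33.9200 × (4.5/2154.36) ≈ -0.07.
ε < 0: complements.

-0.07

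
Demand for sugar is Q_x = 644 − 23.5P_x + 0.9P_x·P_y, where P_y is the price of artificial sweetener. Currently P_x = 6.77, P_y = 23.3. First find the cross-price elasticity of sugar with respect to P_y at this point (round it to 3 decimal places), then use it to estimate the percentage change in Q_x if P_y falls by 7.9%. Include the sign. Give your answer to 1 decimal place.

-1.8%

At P_x = 6.77, P_y = 23.3: Q_x = 626.872.
∂Q_x/∂P_y = 0.9P_x = 6.0930.
ε = (∂Q_x/∂P_y)(P_y/Q_x) = 6.0930 × 23.3/626.872 ≈ 0.226.
%ΔQ_x ≈ ε × %ΔP_y = 0.226 × (-7.9%) = -1.8%.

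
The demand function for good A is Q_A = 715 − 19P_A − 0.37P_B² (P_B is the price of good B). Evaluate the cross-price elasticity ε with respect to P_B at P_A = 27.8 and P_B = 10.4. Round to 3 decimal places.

At P_A = 27.8 and P_B = 10.4: Q_A = 146.781.
∂Q_A/∂P_B = -0.74P_B = -0.74(10.4) = -7.6960.
ε = (∂Q_A/∂P_B)(P_B/Q_A) = -7.6960 × (10.4/146.781) ≈ -0.545.
ε < 0: complements.

-0.545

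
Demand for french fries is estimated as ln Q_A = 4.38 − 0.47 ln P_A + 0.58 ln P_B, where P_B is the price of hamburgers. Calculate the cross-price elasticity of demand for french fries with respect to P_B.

0.58

In a log-linear (constant-elasticity) demand function, the coefficient on ln P_B is the cross-price elasticity.
ε = 0.58. Positive, so french fries and hamburgers are substitutes.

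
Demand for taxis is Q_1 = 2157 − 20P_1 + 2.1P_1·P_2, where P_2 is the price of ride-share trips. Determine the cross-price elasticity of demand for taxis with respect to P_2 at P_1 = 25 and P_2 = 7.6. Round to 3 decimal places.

At P_1 = 25 and P_2 = 7.6: Q_1 = 2056.
∂Q_1/∂P_2 = 2.1P_1 = 2.1(25) = 52.5000.
ε = (∂Q_1/∂P_2)(P_2/Q_1) = 52.5000 × (7.6/2056) ≈ 0.194.
ε > 0: substitutes.

0.194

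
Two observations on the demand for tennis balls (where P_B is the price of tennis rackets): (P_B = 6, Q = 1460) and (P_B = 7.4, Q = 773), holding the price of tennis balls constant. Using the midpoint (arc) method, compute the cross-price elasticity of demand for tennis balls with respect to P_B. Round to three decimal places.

ΔQ_A = 773 − 1460 = -687; ΔP_B = 7.4 − 6 = 1.4.
Midpoints: Q̄_A = 1116.5, P̄_B = 6.70.
ε = (ΔQ_A/Q̄_A)/(ΔP_B/P̄_B) = (-687/1116.5)/(1.4/6.70) ≈ -2.945.

-2.945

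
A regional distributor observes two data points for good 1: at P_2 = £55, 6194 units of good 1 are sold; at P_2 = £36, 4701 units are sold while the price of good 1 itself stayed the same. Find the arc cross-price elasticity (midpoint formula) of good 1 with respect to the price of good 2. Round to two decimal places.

ΔQ_1 = 4701 − 6194 = -1493; ΔP_2 = 36 − 55 = -19.
Midpoints: Q̄_1 = 5447.5, P̄_2 = 45.50.
ε = (ΔQ_1/Q̄_1)/(ΔP_2/P̄_2) = (-1493/5447.5)/(-19/45.50) ≈ 0.66.
ε > 0: good 1 and good 2 are substitutes.

0.66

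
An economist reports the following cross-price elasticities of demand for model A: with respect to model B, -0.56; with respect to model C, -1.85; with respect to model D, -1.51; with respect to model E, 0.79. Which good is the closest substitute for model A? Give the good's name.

model E

Substitutes have ε > 0. Among the positive values, 0.79 (model E) is largest.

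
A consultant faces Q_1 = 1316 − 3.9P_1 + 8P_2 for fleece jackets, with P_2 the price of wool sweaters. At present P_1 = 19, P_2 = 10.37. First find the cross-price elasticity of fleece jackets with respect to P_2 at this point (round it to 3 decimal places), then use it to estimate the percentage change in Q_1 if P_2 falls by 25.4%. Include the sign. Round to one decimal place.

-1.6%

At P_1 = 19, P_2 = 10.37: Q_1 = 1324.86.
∂Q_1/∂P_2 = 8.
ε = (∂Q_1/∂P_2)(P_2/Q_1) = 8.0000 × 10.37/1324.86 ≈ 0.063.
%ΔQ_1 ≈ ε × %ΔP_2 = 0.063 × (-25.4%) = -1.6%.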